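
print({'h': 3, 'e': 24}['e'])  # 24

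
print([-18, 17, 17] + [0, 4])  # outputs [-18, 17, 17, 0, 4]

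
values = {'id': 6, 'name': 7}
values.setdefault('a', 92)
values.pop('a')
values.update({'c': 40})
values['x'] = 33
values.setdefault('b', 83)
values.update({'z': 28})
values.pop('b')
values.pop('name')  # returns 7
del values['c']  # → {'id': 6, 'x': 33, 'z': 28}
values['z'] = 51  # {'id': 6, 'x': 33, 'z': 51}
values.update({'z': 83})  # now {'id': 6, 'x': 33, 'z': 83}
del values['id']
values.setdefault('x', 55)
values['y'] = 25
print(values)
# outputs {'x': 33, 'z': 83, 'y': 25}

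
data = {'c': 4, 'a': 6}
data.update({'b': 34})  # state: {'c': 4, 'a': 6, 'b': 34}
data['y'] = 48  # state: {'c': 4, 'a': 6, 'b': 34, 'y': 48}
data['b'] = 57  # {'c': 4, 'a': 6, 'b': 57, 'y': 48}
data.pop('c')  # 4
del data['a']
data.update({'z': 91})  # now {'b': 57, 'y': 48, 'z': 91}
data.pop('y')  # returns 48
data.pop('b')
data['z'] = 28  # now {'z': 28}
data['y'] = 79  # {'z': 28, 'y': 79}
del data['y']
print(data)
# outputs {'z': 28}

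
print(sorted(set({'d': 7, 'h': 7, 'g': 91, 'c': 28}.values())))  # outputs [7, 28, 91]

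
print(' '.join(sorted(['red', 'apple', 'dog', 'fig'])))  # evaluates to apple dog fig red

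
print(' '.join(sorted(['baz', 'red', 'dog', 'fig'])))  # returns baz dog fig red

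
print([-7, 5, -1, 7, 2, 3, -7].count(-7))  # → 2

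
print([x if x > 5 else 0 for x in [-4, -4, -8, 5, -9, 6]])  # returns [0, 0, 0, 0, 0, 6]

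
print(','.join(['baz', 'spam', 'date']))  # baz,spam,date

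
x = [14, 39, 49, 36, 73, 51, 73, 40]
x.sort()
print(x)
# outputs [14, 36, 39, 40, 49, 51, 73, 73]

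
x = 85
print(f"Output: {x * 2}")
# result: Output: 170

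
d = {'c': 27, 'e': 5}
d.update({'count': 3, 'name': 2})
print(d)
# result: {'c': 27, 'e': 5, 'count': 3, 'name': 2}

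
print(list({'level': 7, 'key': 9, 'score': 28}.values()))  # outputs [7, 9, 28]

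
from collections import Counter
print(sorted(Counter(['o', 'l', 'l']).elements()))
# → ['l', 'l', 'o']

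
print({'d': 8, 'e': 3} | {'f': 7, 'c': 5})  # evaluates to {'d': 8, 'e': 3, 'f': 7, 'c': 5}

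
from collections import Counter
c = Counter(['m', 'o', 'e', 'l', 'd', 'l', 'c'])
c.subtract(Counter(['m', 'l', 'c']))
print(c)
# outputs Counter({'o': 1, 'e': 1, 'l': 1, 'd': 1, 'm': 0, 'c': 0})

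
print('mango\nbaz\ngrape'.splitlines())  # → ['mango', 'baz', 'grape']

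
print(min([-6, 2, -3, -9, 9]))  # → -9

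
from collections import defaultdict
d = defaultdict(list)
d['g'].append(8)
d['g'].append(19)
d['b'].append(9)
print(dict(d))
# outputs {'g': [8, 19], 'b': [9]}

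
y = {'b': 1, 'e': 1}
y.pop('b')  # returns 1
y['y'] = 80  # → {'e': 1, 'y': 80}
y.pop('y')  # 80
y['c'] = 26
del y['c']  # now {'e': 1}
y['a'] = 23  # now {'e': 1, 'a': 23}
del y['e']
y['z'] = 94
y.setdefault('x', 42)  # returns 42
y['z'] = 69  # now {'a': 23, 'z': 69, 'x': 42}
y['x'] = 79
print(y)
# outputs {'a': 23, 'z': 69, 'x': 79}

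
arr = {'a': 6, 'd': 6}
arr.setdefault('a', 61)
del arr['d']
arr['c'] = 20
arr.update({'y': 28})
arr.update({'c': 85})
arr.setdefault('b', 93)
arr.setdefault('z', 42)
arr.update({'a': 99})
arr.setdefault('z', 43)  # 42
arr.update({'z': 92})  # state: {'a': 99, 'c': 85, 'y': 28, 'b': 93, 'z': 92}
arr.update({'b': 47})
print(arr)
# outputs {'a': 99, 'c': 85, 'y': 28, 'b': 47, 'z': 92}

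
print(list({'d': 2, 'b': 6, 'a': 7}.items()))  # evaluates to [('d', 2), ('b', 6), ('a', 7)]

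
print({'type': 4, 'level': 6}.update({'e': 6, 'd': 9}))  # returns None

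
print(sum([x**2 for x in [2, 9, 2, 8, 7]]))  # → 202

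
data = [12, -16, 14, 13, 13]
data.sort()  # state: [-16, 12, 13, 13, 14]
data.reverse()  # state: [14, 13, 13, 12, -16]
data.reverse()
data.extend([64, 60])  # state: [-16, 12, 13, 13, 14, 64, 60]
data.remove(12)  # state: [-16, 13, 13, 14, 64, 60]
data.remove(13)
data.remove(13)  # [-16, 14, 64, 60]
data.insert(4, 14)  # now [-16, 14, 64, 60, 14]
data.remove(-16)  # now [14, 64, 60, 14]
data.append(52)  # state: [14, 64, 60, 14, 52]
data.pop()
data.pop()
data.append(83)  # [14, 64, 60, 83]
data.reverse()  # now [83, 60, 64, 14]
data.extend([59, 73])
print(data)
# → [83, 60, 64, 14, 59, 73]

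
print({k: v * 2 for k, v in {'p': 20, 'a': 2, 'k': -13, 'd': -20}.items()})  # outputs {'p': 40, 'a': 4, 'k': -26, 'd': -40}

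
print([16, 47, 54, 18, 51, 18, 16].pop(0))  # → 16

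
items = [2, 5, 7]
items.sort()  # [2, 5, 7]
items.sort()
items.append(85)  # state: [2, 5, 7, 85]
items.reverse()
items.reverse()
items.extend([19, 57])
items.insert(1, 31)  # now [2, 31, 5, 7, 85, 19, 57]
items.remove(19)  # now [2, 31, 5, 7, 85, 57]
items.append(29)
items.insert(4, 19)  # [2, 31, 5, 7, 19, 85, 57, 29]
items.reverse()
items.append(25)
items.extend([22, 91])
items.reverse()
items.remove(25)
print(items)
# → [91, 22, 2, 31, 5, 7, 19, 85, 57, 29]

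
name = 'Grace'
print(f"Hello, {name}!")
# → Hello, Grace!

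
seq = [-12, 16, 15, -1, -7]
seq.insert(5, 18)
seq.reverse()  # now [18, -7, -1, 15, 16, -12]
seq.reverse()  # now [-12, 16, 15, -1, -7, 18]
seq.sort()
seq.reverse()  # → [18, 16, 15, -1, -7, -12]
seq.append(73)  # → [18, 16, 15, -1, -7, -12, 73]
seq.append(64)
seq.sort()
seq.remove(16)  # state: [-12, -7, -1, 15, 18, 64, 73]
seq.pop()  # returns 73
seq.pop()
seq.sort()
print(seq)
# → [-12, -7, -1, 15, 18]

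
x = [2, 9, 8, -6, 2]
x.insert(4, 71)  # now [2, 9, 8, -6, 71, 2]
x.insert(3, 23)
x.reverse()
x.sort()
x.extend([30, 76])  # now [-6, 2, 2, 8, 9, 23, 71, 30, 76]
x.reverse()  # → [76, 30, 71, 23, 9, 8, 2, 2, -6]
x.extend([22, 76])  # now [76, 30, 71, 23, 9, 8, 2, 2, -6, 22, 76]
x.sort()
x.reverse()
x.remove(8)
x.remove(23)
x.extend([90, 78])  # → [76, 76, 71, 30, 22, 9, 2, 2, -6, 90, 78]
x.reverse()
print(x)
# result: [78, 90, -6, 2, 2, 9, 22, 30, 71, 76, 76]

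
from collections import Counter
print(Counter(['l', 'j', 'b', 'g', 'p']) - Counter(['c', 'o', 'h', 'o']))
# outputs Counter({'l': 1, 'j': 1, 'b': 1, 'g': 1, 'p': 1})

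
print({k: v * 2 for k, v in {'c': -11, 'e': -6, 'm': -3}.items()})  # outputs {'c': -22, 'e': -12, 'm': -6}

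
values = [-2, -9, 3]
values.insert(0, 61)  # [61, -2, -9, 3]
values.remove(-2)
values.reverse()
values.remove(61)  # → [3, -9]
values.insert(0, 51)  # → [51, 3, -9]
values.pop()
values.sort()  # [3, 51]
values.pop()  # 51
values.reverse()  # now [3]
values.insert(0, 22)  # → [22, 3]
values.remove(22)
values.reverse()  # [3]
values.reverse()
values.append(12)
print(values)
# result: [3, 12]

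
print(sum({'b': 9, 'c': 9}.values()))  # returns 18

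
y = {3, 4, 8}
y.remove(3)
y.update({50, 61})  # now {4, 8, 50, 61}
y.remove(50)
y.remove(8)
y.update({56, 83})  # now {4, 56, 61, 83}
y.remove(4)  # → {56, 61, 83}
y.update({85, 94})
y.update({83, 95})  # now {56, 61, 83, 85, 94, 95}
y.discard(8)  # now {56, 61, 83, 85, 94, 95}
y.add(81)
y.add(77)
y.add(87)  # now {56, 61, 77, 81, 83, 85, 87, 94, 95}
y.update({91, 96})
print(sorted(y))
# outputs [56, 61, 77, 81, 83, 85, 87, 91, 94, 95, 96]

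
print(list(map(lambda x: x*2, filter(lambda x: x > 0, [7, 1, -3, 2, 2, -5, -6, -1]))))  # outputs [14, 2, 4, 4]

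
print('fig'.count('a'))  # 0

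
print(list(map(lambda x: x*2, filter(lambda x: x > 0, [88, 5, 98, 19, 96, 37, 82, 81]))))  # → [176, 10, 196, 38, 192, 74, 164, 162]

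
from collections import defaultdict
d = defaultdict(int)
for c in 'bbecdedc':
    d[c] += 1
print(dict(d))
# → {'b': 2, 'e': 2, 'c': 2, 'd': 2}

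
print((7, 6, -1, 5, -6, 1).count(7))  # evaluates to 1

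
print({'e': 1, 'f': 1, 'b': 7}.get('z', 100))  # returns 100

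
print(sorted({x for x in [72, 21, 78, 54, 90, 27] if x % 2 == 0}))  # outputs [54, 72, 78, 90]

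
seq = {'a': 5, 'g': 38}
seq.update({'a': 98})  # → {'a': 98, 'g': 38}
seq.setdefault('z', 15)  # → 15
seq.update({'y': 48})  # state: {'a': 98, 'g': 38, 'z': 15, 'y': 48}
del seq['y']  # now {'a': 98, 'g': 38, 'z': 15}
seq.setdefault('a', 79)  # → 98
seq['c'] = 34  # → {'a': 98, 'g': 38, 'z': 15, 'c': 34}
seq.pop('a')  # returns 98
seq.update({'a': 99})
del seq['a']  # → {'g': 38, 'z': 15, 'c': 34}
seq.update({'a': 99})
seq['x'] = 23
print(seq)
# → {'g': 38, 'z': 15, 'c': 34, 'a': 99, 'x': 23}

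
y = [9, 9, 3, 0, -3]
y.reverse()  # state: [-3, 0, 3, 9, 9]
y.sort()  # [-3, 0, 3, 9, 9]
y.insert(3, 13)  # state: [-3, 0, 3, 13, 9, 9]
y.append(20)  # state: [-3, 0, 3, 13, 9, 9, 20]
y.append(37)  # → [-3, 0, 3, 13, 9, 9, 20, 37]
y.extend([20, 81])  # [-3, 0, 3, 13, 9, 9, 20, 37, 20, 81]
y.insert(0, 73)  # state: [73, -3, 0, 3, 13, 9, 9, 20, 37, 20, 81]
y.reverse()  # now [81, 20, 37, 20, 9, 9, 13, 3, 0, -3, 73]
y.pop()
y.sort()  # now [-3, 0, 3, 9, 9, 13, 20, 20, 37, 81]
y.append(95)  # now [-3, 0, 3, 9, 9, 13, 20, 20, 37, 81, 95]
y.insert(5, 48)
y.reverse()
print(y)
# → [95, 81, 37, 20, 20, 13, 48, 9, 9, 3, 0, -3]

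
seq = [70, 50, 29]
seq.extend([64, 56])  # [70, 50, 29, 64, 56]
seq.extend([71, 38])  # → [70, 50, 29, 64, 56, 71, 38]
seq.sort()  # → [29, 38, 50, 56, 64, 70, 71]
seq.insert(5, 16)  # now [29, 38, 50, 56, 64, 16, 70, 71]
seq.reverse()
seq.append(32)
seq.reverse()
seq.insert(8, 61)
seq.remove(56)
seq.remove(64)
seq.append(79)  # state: [32, 29, 38, 50, 16, 70, 61, 71, 79]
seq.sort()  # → [16, 29, 32, 38, 50, 61, 70, 71, 79]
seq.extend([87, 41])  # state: [16, 29, 32, 38, 50, 61, 70, 71, 79, 87, 41]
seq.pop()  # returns 41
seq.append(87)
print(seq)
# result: [16, 29, 32, 38, 50, 61, 70, 71, 79, 87, 87]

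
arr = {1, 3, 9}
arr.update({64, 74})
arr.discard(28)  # {1, 3, 9, 64, 74}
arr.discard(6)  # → {1, 3, 9, 64, 74}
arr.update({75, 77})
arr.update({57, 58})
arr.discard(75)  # {1, 3, 9, 57, 58, 64, 74, 77}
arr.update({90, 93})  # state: {1, 3, 9, 57, 58, 64, 74, 77, 90, 93}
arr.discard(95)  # {1, 3, 9, 57, 58, 64, 74, 77, 90, 93}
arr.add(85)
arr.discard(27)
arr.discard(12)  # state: {1, 3, 9, 57, 58, 64, 74, 77, 85, 90, 93}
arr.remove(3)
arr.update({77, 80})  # {1, 9, 57, 58, 64, 74, 77, 80, 85, 90, 93}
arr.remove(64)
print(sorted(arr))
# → [1, 9, 57, 58, 74, 77, 80, 85, 90, 93]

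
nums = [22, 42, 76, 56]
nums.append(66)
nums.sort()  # [22, 42, 56, 66, 76]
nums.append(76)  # [22, 42, 56, 66, 76, 76]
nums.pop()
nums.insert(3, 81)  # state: [22, 42, 56, 81, 66, 76]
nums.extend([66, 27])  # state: [22, 42, 56, 81, 66, 76, 66, 27]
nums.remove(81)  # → [22, 42, 56, 66, 76, 66, 27]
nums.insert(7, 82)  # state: [22, 42, 56, 66, 76, 66, 27, 82]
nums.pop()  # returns 82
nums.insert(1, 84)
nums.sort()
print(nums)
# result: [22, 27, 42, 56, 66, 66, 76, 84]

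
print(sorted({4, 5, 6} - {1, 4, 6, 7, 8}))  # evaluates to [5]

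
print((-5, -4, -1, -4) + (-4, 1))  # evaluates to (-5, -4, -1, -4, -4, 1)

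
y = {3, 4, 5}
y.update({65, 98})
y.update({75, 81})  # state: {3, 4, 5, 65, 75, 81, 98}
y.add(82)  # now {3, 4, 5, 65, 75, 81, 82, 98}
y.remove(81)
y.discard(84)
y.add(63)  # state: {3, 4, 5, 63, 65, 75, 82, 98}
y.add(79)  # {3, 4, 5, 63, 65, 75, 79, 82, 98}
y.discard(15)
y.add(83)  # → {3, 4, 5, 63, 65, 75, 79, 82, 83, 98}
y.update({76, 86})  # {3, 4, 5, 63, 65, 75, 76, 79, 82, 83, 86, 98}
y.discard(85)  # {3, 4, 5, 63, 65, 75, 76, 79, 82, 83, 86, 98}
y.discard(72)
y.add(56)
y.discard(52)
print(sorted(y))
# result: [3, 4, 5, 56, 63, 65, 75, 76, 79, 82, 83, 86, 98]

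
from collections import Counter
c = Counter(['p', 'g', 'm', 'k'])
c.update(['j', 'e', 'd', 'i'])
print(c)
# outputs Counter({'p': 1, 'g': 1, 'm': 1, 'k': 1, 'j': 1, 'e': 1, 'd': 1, 'i': 1})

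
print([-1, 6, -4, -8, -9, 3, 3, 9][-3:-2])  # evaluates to [3]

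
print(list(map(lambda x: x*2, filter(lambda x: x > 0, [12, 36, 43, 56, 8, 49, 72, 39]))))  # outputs [24, 72, 86, 112, 16, 98, 144, 78]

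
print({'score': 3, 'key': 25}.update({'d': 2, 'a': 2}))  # None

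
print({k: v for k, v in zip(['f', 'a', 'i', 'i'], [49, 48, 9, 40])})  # {'f': 49, 'a': 48, 'i': 40}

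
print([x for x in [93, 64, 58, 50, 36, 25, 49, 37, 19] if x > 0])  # [93, 64, 58, 50, 36, 25, 49, 37, 19]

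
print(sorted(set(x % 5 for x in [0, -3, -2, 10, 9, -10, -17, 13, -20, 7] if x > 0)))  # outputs [0, 2, 3, 4]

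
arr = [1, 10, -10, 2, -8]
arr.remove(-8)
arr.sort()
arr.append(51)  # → [-10, 1, 2, 10, 51]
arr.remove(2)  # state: [-10, 1, 10, 51]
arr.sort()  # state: [-10, 1, 10, 51]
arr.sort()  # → [-10, 1, 10, 51]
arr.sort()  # [-10, 1, 10, 51]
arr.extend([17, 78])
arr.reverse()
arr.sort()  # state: [-10, 1, 10, 17, 51, 78]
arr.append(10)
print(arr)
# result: [-10, 1, 10, 17, 51, 78, 10]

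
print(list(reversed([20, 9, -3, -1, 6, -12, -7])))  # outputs [-7, -12, 6, -1, -3, 9, 20]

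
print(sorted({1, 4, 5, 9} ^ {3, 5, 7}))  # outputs [1, 3, 4, 7, 9]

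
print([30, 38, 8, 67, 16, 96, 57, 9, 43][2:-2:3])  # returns [8, 96]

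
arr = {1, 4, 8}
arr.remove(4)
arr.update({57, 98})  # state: {1, 8, 57, 98}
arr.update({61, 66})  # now {1, 8, 57, 61, 66, 98}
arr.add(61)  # {1, 8, 57, 61, 66, 98}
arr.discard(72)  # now {1, 8, 57, 61, 66, 98}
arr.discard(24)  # {1, 8, 57, 61, 66, 98}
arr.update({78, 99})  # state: {1, 8, 57, 61, 66, 78, 98, 99}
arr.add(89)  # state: {1, 8, 57, 61, 66, 78, 89, 98, 99}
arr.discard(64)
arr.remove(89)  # {1, 8, 57, 61, 66, 78, 98, 99}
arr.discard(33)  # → {1, 8, 57, 61, 66, 78, 98, 99}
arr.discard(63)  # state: {1, 8, 57, 61, 66, 78, 98, 99}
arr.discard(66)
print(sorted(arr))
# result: [1, 8, 57, 61, 78, 98, 99]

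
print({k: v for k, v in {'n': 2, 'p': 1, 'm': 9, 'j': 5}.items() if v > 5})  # {'m': 9}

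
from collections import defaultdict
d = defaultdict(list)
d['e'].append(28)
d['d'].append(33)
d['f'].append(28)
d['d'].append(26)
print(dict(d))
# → {'e': [28], 'd': [33, 26], 'f': [28]}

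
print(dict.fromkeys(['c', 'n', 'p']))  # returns {'c': None, 'n': None, 'p': None}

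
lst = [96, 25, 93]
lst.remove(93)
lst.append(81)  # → [96, 25, 81]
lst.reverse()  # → [81, 25, 96]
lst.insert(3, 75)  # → [81, 25, 96, 75]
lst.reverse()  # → [75, 96, 25, 81]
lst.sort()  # [25, 75, 81, 96]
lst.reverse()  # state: [96, 81, 75, 25]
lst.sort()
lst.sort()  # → [25, 75, 81, 96]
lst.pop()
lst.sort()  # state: [25, 75, 81]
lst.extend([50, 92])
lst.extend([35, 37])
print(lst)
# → [25, 75, 81, 50, 92, 35, 37]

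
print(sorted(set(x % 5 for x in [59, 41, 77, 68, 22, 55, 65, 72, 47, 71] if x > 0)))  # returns [0, 1, 2, 3, 4]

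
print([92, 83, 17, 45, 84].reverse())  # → None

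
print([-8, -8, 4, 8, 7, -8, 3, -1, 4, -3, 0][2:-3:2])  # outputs [4, 7, 3]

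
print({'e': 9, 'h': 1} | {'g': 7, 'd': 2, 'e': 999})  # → {'e': 999, 'h': 1, 'g': 7, 'd': 2}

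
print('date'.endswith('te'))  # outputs True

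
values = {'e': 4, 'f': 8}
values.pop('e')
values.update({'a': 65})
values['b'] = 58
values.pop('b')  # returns 58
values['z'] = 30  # {'f': 8, 'a': 65, 'z': 30}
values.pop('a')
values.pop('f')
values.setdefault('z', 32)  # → 30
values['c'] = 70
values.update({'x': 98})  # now {'z': 30, 'c': 70, 'x': 98}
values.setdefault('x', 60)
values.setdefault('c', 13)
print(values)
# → {'z': 30, 'c': 70, 'x': 98}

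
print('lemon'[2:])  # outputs mon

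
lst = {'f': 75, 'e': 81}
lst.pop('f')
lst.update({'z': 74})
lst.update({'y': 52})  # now {'e': 81, 'z': 74, 'y': 52}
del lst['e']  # {'z': 74, 'y': 52}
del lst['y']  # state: {'z': 74}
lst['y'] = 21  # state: {'z': 74, 'y': 21}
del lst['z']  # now {'y': 21}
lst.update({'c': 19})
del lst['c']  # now {'y': 21}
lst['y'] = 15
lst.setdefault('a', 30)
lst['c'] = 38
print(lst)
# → {'y': 15, 'a': 30, 'c': 38}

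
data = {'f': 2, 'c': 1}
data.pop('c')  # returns 1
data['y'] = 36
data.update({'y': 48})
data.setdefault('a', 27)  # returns 27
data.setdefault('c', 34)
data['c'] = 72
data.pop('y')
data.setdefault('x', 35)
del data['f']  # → {'a': 27, 'c': 72, 'x': 35}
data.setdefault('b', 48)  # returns 48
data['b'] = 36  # {'a': 27, 'c': 72, 'x': 35, 'b': 36}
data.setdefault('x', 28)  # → 35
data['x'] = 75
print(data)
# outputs {'a': 27, 'c': 72, 'x': 75, 'b': 36}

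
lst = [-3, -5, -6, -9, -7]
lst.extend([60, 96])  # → [-3, -5, -6, -9, -7, 60, 96]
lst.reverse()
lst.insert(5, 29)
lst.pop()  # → -3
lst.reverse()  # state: [-5, 29, -6, -9, -7, 60, 96]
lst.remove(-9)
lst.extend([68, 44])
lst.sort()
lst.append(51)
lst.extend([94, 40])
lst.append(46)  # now [-7, -6, -5, 29, 44, 60, 68, 96, 51, 94, 40, 46]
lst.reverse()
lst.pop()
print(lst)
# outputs [46, 40, 94, 51, 96, 68, 60, 44, 29, -5, -6]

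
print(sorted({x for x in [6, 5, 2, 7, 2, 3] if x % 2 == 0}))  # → [2, 6]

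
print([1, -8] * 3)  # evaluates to [1, -8, 1, -8, 1, -8]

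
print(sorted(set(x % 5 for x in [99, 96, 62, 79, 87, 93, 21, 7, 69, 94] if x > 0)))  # [1, 2, 3, 4]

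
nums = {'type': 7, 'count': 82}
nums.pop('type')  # 7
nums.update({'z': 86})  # {'count': 82, 'z': 86}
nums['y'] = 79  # {'count': 82, 'z': 86, 'y': 79}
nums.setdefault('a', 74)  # 74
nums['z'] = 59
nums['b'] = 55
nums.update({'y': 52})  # {'count': 82, 'z': 59, 'y': 52, 'a': 74, 'b': 55}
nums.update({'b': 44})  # {'count': 82, 'z': 59, 'y': 52, 'a': 74, 'b': 44}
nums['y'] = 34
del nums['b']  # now {'count': 82, 'z': 59, 'y': 34, 'a': 74}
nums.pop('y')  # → 34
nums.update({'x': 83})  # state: {'count': 82, 'z': 59, 'a': 74, 'x': 83}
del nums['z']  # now {'count': 82, 'a': 74, 'x': 83}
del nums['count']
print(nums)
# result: {'a': 74, 'x': 83}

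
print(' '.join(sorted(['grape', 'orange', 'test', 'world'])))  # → grape orange test world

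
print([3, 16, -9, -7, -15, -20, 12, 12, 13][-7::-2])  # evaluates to [-9, 3]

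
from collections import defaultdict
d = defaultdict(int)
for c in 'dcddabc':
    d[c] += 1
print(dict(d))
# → {'d': 3, 'c': 2, 'a': 1, 'b': 1}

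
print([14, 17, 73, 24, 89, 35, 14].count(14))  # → 2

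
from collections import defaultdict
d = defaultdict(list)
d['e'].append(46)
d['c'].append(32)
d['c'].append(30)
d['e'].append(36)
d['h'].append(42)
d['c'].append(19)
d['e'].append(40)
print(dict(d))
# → {'e': [46, 36, 40], 'c': [32, 30, 19], 'h': [42]}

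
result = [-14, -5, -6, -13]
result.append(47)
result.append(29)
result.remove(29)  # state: [-14, -5, -6, -13, 47]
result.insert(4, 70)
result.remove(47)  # [-14, -5, -6, -13, 70]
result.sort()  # [-14, -13, -6, -5, 70]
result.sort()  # [-14, -13, -6, -5, 70]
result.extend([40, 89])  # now [-14, -13, -6, -5, 70, 40, 89]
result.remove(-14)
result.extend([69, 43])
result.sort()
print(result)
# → [-13, -6, -5, 40, 43, 69, 70, 89]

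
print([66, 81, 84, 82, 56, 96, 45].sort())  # None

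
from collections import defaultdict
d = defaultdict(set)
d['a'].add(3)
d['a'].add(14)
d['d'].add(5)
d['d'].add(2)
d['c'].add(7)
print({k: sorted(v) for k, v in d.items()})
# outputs {'a': [3, 14], 'd': [2, 5], 'c': [7]}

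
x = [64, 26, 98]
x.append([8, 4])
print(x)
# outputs [64, 26, 98, [8, 4]]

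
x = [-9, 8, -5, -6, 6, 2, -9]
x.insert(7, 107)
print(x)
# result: [-9, 8, -5, -6, 6, 2, -9, 107]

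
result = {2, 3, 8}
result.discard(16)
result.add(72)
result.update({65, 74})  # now {2, 3, 8, 65, 72, 74}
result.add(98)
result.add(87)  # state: {2, 3, 8, 65, 72, 74, 87, 98}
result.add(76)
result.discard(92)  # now {2, 3, 8, 65, 72, 74, 76, 87, 98}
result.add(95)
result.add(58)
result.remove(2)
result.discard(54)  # {3, 8, 58, 65, 72, 74, 76, 87, 95, 98}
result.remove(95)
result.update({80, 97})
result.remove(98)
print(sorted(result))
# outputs [3, 8, 58, 65, 72, 74, 76, 80, 87, 97]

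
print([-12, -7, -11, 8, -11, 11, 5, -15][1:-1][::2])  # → [-7, 8, 11]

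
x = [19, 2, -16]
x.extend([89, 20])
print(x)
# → [19, 2, -16, 89, 20]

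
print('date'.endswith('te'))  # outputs True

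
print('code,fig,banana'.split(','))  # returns ['code', 'fig', 'banana']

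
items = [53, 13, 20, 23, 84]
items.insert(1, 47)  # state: [53, 47, 13, 20, 23, 84]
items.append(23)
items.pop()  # 23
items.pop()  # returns 84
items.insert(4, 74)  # [53, 47, 13, 20, 74, 23]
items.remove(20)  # [53, 47, 13, 74, 23]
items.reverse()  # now [23, 74, 13, 47, 53]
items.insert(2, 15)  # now [23, 74, 15, 13, 47, 53]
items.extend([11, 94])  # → [23, 74, 15, 13, 47, 53, 11, 94]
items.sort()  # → [11, 13, 15, 23, 47, 53, 74, 94]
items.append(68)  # [11, 13, 15, 23, 47, 53, 74, 94, 68]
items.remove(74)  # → [11, 13, 15, 23, 47, 53, 94, 68]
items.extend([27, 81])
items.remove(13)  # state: [11, 15, 23, 47, 53, 94, 68, 27, 81]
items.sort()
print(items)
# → [11, 15, 23, 27, 47, 53, 68, 81, 94]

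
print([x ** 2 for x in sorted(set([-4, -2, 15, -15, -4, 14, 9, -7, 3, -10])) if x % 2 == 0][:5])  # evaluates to [100, 16, 4, 196]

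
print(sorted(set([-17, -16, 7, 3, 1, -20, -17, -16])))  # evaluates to [-20, -17, -16, 1, 3, 7]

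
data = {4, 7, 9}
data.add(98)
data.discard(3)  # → {4, 7, 9, 98}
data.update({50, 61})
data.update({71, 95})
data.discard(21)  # {4, 7, 9, 50, 61, 71, 95, 98}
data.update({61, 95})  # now {4, 7, 9, 50, 61, 71, 95, 98}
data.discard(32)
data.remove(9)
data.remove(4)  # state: {7, 50, 61, 71, 95, 98}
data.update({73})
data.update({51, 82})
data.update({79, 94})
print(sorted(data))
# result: [7, 50, 51, 61, 71, 73, 79, 82, 94, 95, 98]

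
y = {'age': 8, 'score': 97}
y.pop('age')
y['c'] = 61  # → {'score': 97, 'c': 61}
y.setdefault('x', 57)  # 57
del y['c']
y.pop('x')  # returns 57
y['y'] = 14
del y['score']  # {'y': 14}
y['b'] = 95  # {'y': 14, 'b': 95}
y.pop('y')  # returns 14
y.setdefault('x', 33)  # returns 33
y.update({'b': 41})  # {'b': 41, 'x': 33}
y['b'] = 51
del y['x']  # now {'b': 51}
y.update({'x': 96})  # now {'b': 51, 'x': 96}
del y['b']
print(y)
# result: {'x': 96}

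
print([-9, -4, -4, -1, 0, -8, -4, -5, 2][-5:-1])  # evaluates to [0, -8, -4, -5]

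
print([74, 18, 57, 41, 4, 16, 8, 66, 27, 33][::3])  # [74, 41, 8, 33]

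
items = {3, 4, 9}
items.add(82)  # {3, 4, 9, 82}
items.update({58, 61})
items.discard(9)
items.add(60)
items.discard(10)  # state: {3, 4, 58, 60, 61, 82}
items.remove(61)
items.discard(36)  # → {3, 4, 58, 60, 82}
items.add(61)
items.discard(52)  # {3, 4, 58, 60, 61, 82}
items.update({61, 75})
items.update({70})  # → {3, 4, 58, 60, 61, 70, 75, 82}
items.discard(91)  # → {3, 4, 58, 60, 61, 70, 75, 82}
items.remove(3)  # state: {4, 58, 60, 61, 70, 75, 82}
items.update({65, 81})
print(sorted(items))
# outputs [4, 58, 60, 61, 65, 70, 75, 81, 82]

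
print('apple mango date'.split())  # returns ['apple', 'mango', 'date']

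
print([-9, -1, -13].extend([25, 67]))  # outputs None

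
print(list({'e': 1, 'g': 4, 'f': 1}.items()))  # [('e', 1), ('g', 4), ('f', 1)]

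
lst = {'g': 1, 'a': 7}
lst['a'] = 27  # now {'g': 1, 'a': 27}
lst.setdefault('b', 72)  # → 72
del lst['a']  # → {'g': 1, 'b': 72}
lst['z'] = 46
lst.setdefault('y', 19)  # 19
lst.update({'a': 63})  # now {'g': 1, 'b': 72, 'z': 46, 'y': 19, 'a': 63}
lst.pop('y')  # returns 19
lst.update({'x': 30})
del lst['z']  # {'g': 1, 'b': 72, 'a': 63, 'x': 30}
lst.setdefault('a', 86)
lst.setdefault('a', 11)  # 63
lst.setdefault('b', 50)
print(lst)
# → {'g': 1, 'b': 72, 'a': 63, 'x': 30}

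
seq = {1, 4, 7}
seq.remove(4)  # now {1, 7}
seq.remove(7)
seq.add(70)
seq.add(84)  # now {1, 70, 84}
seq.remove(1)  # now {70, 84}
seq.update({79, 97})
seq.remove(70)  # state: {79, 84, 97}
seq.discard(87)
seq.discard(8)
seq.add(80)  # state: {79, 80, 84, 97}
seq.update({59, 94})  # {59, 79, 80, 84, 94, 97}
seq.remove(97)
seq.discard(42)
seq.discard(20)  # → {59, 79, 80, 84, 94}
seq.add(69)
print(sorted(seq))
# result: [59, 69, 79, 80, 84, 94]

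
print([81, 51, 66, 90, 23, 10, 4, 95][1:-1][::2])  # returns [51, 90, 10]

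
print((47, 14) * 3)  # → (47, 14, 47, 14, 47, 14)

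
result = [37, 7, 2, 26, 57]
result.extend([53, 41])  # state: [37, 7, 2, 26, 57, 53, 41]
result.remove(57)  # [37, 7, 2, 26, 53, 41]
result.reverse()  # [41, 53, 26, 2, 7, 37]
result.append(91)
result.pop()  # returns 91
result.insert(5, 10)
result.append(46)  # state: [41, 53, 26, 2, 7, 10, 37, 46]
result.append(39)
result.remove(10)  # [41, 53, 26, 2, 7, 37, 46, 39]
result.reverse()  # [39, 46, 37, 7, 2, 26, 53, 41]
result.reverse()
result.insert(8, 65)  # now [41, 53, 26, 2, 7, 37, 46, 39, 65]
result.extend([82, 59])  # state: [41, 53, 26, 2, 7, 37, 46, 39, 65, 82, 59]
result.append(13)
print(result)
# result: [41, 53, 26, 2, 7, 37, 46, 39, 65, 82, 59, 13]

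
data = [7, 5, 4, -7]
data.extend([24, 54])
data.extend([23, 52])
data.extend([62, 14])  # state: [7, 5, 4, -7, 24, 54, 23, 52, 62, 14]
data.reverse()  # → [14, 62, 52, 23, 54, 24, -7, 4, 5, 7]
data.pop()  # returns 7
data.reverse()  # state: [5, 4, -7, 24, 54, 23, 52, 62, 14]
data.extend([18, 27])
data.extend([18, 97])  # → [5, 4, -7, 24, 54, 23, 52, 62, 14, 18, 27, 18, 97]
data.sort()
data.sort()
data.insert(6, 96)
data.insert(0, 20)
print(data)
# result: [20, -7, 4, 5, 14, 18, 18, 96, 23, 24, 27, 52, 54, 62, 97]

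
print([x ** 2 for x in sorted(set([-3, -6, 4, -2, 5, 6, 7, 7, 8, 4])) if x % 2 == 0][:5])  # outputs [36, 4, 16, 36, 64]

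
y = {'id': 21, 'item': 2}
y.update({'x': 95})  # {'id': 21, 'item': 2, 'x': 95}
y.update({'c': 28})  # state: {'id': 21, 'item': 2, 'x': 95, 'c': 28}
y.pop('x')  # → 95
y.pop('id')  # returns 21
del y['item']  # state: {'c': 28}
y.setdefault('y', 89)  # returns 89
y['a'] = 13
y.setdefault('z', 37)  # 37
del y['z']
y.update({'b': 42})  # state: {'c': 28, 'y': 89, 'a': 13, 'b': 42}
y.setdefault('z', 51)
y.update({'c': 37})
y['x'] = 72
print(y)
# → {'c': 37, 'y': 89, 'a': 13, 'b': 42, 'z': 51, 'x': 72}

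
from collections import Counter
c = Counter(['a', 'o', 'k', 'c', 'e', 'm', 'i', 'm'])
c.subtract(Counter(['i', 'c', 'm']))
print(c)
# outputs Counter({'a': 1, 'o': 1, 'k': 1, 'e': 1, 'm': 1, 'c': 0, 'i': 0})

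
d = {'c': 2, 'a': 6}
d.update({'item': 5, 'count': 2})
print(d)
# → {'c': 2, 'a': 6, 'item': 5, 'count': 2}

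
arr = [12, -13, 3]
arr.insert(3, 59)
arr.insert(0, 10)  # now [10, 12, -13, 3, 59]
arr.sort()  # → [-13, 3, 10, 12, 59]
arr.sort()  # [-13, 3, 10, 12, 59]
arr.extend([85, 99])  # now [-13, 3, 10, 12, 59, 85, 99]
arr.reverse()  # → [99, 85, 59, 12, 10, 3, -13]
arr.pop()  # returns -13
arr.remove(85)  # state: [99, 59, 12, 10, 3]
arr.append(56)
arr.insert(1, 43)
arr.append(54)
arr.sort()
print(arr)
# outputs [3, 10, 12, 43, 54, 56, 59, 99]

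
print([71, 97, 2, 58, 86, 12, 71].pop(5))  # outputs 12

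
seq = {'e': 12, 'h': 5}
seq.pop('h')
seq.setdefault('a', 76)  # 76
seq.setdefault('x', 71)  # 71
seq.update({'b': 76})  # {'e': 12, 'a': 76, 'x': 71, 'b': 76}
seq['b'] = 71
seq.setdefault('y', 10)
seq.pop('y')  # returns 10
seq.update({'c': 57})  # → {'e': 12, 'a': 76, 'x': 71, 'b': 71, 'c': 57}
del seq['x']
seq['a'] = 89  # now {'e': 12, 'a': 89, 'b': 71, 'c': 57}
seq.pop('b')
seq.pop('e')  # 12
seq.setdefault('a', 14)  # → 89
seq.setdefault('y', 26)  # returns 26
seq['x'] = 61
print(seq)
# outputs {'a': 89, 'c': 57, 'y': 26, 'x': 61}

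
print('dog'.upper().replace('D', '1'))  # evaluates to 1OG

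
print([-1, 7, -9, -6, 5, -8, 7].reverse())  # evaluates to None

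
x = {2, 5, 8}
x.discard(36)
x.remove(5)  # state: {2, 8}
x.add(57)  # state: {2, 8, 57}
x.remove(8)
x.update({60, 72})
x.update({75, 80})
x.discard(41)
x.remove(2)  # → {57, 60, 72, 75, 80}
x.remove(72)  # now {57, 60, 75, 80}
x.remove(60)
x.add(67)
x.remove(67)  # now {57, 75, 80}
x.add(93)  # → {57, 75, 80, 93}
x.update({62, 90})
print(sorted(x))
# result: [57, 62, 75, 80, 90, 93]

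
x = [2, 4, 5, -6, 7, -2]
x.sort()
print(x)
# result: [-6, -2, 2, 4, 5, 7]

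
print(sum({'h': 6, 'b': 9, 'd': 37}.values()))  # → 52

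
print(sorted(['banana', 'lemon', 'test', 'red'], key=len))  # ['red', 'test', 'lemon', 'banana']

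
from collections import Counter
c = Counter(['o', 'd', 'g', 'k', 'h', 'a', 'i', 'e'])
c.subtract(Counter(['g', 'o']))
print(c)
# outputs Counter({'d': 1, 'k': 1, 'h': 1, 'a': 1, 'i': 1, 'e': 1, 'o': 0, 'g': 0})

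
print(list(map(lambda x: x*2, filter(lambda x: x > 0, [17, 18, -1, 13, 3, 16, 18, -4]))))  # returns [34, 36, 26, 6, 32, 36]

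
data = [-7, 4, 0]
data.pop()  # 0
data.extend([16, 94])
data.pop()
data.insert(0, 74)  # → [74, -7, 4, 16]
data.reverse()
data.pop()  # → 74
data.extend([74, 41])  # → [16, 4, -7, 74, 41]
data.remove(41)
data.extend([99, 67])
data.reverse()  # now [67, 99, 74, -7, 4, 16]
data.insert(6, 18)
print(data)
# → [67, 99, 74, -7, 4, 16, 18]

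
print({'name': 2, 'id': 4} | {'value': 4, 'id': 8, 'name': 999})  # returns {'name': 999, 'id': 8, 'value': 4}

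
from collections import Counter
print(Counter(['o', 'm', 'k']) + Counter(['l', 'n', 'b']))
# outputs Counter({'o': 1, 'm': 1, 'k': 1, 'l': 1, 'n': 1, 'b': 1})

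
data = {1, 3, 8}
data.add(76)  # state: {1, 3, 8, 76}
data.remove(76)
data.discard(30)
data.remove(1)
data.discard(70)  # {3, 8}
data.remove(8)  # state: {3}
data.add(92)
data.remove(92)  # {3}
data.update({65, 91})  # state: {3, 65, 91}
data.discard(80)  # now {3, 65, 91}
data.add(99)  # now {3, 65, 91, 99}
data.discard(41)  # {3, 65, 91, 99}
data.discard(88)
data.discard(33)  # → {3, 65, 91, 99}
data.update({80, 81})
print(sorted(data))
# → [3, 65, 80, 81, 91, 99]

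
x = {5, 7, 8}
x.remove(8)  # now {5, 7}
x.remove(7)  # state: {5}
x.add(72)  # {5, 72}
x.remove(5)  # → {72}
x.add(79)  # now {72, 79}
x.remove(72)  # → {79}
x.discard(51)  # {79}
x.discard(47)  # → {79}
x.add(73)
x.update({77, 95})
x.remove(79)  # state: {73, 77, 95}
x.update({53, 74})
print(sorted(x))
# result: [53, 73, 74, 77, 95]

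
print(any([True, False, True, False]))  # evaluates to True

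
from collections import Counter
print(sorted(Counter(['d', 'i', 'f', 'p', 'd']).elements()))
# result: ['d', 'd', 'f', 'i', 'p']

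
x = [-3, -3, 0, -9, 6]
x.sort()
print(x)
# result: [-9, -3, -3, 0, 6]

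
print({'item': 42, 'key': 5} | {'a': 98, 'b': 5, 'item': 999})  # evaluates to {'item': 999, 'key': 5, 'a': 98, 'b': 5}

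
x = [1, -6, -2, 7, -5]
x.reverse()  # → [-5, 7, -2, -6, 1]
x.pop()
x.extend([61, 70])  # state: [-5, 7, -2, -6, 61, 70]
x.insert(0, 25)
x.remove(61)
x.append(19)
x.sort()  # [-6, -5, -2, 7, 19, 25, 70]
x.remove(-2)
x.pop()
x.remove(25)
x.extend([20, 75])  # [-6, -5, 7, 19, 20, 75]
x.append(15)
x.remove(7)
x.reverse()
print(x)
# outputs [15, 75, 20, 19, -5, -6]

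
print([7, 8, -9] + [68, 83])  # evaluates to [7, 8, -9, 68, 83]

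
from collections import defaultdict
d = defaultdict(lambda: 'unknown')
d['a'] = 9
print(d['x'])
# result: unknown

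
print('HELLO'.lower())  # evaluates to hello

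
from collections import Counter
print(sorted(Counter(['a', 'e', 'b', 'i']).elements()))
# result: ['a', 'b', 'e', 'i']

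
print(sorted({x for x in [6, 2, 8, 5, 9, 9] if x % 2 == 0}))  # [2, 6, 8]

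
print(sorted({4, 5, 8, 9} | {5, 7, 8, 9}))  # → [4, 5, 7, 8, 9]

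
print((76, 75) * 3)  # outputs (76, 75, 76, 75, 76, 75)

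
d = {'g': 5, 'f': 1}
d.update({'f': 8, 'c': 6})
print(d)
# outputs {'g': 5, 'f': 8, 'c': 6}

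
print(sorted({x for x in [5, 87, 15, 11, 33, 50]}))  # [5, 11, 15, 33, 50, 87]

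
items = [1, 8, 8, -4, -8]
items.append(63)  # [1, 8, 8, -4, -8, 63]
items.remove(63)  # [1, 8, 8, -4, -8]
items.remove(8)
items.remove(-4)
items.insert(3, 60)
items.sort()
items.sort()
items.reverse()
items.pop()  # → -8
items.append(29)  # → [60, 8, 1, 29]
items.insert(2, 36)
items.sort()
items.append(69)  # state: [1, 8, 29, 36, 60, 69]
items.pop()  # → 69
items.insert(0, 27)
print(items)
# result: [27, 1, 8, 29, 36, 60]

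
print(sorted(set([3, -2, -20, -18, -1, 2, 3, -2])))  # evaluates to [-20, -18, -2, -1, 2, 3]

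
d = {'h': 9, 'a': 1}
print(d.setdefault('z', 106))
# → 106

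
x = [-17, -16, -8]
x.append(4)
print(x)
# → [-17, -16, -8, 4]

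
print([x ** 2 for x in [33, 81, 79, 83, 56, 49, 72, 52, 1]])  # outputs [1089, 6561, 6241, 6889, 3136, 2401, 5184, 2704, 1]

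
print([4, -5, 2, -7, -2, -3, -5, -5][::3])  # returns [4, -7, -5]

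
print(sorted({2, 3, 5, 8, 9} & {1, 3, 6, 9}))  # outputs [3, 9]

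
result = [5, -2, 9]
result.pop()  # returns 9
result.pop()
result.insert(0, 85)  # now [85, 5]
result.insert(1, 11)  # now [85, 11, 5]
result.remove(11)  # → [85, 5]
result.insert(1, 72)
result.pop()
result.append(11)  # [85, 72, 11]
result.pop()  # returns 11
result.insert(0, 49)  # [49, 85, 72]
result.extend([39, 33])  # [49, 85, 72, 39, 33]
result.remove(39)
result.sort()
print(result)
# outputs [33, 49, 72, 85]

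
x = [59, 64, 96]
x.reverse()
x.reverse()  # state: [59, 64, 96]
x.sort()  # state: [59, 64, 96]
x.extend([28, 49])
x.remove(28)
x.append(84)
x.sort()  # [49, 59, 64, 84, 96]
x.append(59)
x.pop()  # 59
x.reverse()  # [96, 84, 64, 59, 49]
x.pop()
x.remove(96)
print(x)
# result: [84, 64, 59]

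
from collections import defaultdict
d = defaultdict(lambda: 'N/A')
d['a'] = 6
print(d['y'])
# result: N/A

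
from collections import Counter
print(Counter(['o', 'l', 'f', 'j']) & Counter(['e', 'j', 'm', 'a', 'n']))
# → Counter({'j': 1})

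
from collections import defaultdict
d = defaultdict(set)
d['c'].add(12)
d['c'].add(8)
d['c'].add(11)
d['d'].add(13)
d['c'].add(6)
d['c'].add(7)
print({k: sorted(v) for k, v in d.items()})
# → {'c': [6, 7, 8, 11, 12], 'd': [13]}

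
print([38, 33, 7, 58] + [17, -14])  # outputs [38, 33, 7, 58, 17, -14]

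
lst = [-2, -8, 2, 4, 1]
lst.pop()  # 1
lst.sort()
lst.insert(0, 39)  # [39, -8, -2, 2, 4]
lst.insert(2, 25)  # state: [39, -8, 25, -2, 2, 4]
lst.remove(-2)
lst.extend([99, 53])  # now [39, -8, 25, 2, 4, 99, 53]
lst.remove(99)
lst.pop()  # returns 53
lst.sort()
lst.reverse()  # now [39, 25, 4, 2, -8]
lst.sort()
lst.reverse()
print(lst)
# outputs [39, 25, 4, 2, -8]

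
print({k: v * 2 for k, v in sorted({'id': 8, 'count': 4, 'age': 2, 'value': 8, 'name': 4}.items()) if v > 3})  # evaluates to {'count': 8, 'id': 16, 'name': 8, 'value': 16}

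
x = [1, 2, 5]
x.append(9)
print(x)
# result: [1, 2, 5, 9]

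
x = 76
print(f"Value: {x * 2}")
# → Value: 152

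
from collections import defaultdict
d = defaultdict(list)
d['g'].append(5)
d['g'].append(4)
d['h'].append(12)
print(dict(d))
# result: {'g': [5, 4], 'h': [12]}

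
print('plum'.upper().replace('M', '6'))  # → PLU6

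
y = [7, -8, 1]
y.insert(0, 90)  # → [90, 7, -8, 1]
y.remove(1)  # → [90, 7, -8]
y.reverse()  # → [-8, 7, 90]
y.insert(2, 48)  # [-8, 7, 48, 90]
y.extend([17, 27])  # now [-8, 7, 48, 90, 17, 27]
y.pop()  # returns 27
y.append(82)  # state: [-8, 7, 48, 90, 17, 82]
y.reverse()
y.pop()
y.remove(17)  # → [82, 90, 48, 7]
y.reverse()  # [7, 48, 90, 82]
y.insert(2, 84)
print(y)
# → [7, 48, 84, 90, 82]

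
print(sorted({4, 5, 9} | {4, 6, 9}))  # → [4, 5, 6, 9]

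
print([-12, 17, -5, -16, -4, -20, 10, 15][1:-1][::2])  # [17, -16, -20]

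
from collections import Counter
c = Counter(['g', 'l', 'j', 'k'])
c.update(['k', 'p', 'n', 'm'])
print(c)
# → Counter({'k': 2, 'g': 1, 'l': 1, 'j': 1, 'p': 1, 'n': 1, 'm': 1})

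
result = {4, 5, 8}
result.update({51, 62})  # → {4, 5, 8, 51, 62}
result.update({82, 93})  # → {4, 5, 8, 51, 62, 82, 93}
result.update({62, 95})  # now {4, 5, 8, 51, 62, 82, 93, 95}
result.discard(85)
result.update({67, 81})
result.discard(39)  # {4, 5, 8, 51, 62, 67, 81, 82, 93, 95}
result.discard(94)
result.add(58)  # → {4, 5, 8, 51, 58, 62, 67, 81, 82, 93, 95}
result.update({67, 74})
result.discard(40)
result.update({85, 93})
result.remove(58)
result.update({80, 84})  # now {4, 5, 8, 51, 62, 67, 74, 80, 81, 82, 84, 85, 93, 95}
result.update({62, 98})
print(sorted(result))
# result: [4, 5, 8, 51, 62, 67, 74, 80, 81, 82, 84, 85, 93, 95, 98]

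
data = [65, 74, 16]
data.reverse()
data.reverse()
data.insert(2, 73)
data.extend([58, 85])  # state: [65, 74, 73, 16, 58, 85]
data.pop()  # 85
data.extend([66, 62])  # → [65, 74, 73, 16, 58, 66, 62]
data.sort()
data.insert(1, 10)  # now [16, 10, 58, 62, 65, 66, 73, 74]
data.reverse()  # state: [74, 73, 66, 65, 62, 58, 10, 16]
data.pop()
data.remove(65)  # [74, 73, 66, 62, 58, 10]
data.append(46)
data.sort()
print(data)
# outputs [10, 46, 58, 62, 66, 73, 74]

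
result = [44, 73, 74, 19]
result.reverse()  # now [19, 74, 73, 44]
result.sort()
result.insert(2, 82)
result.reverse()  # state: [74, 73, 82, 44, 19]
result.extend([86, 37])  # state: [74, 73, 82, 44, 19, 86, 37]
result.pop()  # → 37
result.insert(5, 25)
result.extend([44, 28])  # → [74, 73, 82, 44, 19, 25, 86, 44, 28]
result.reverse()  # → [28, 44, 86, 25, 19, 44, 82, 73, 74]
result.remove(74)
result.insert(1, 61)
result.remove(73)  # [28, 61, 44, 86, 25, 19, 44, 82]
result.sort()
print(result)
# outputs [19, 25, 28, 44, 44, 61, 82, 86]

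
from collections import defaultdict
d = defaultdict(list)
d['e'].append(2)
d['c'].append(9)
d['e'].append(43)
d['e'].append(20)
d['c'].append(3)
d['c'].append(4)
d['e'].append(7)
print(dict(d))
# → {'e': [2, 43, 20, 7], 'c': [9, 3, 4]}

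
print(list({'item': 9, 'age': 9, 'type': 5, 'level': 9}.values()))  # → [9, 9, 5, 9]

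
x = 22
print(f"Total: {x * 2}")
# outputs Total: 44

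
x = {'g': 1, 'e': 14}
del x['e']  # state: {'g': 1}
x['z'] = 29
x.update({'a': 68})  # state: {'g': 1, 'z': 29, 'a': 68}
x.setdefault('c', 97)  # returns 97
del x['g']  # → {'z': 29, 'a': 68, 'c': 97}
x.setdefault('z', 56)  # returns 29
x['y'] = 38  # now {'z': 29, 'a': 68, 'c': 97, 'y': 38}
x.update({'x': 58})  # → {'z': 29, 'a': 68, 'c': 97, 'y': 38, 'x': 58}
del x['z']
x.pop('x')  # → 58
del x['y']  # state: {'a': 68, 'c': 97}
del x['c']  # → {'a': 68}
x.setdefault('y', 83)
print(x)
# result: {'a': 68, 'y': 83}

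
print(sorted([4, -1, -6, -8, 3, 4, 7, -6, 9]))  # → [-8, -6, -6, -1, 3, 4, 4, 7, 9]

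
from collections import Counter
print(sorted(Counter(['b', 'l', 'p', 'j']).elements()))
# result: ['b', 'j', 'l', 'p']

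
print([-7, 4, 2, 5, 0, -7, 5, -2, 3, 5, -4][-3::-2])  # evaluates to [3, 5, 0, 2, -7]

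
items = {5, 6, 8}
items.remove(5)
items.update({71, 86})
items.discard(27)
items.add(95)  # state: {6, 8, 71, 86, 95}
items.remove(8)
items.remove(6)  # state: {71, 86, 95}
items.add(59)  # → {59, 71, 86, 95}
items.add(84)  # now {59, 71, 84, 86, 95}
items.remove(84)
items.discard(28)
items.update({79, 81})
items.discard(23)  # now {59, 71, 79, 81, 86, 95}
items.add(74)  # {59, 71, 74, 79, 81, 86, 95}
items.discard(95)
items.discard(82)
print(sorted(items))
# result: [59, 71, 74, 79, 81, 86]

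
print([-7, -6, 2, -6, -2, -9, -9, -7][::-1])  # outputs [-7, -9, -9, -2, -6, 2, -6, -7]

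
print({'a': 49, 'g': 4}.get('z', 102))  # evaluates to 102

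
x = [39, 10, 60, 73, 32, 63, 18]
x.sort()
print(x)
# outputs [10, 18, 32, 39, 60, 63, 73]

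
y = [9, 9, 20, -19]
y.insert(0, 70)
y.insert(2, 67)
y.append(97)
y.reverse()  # [97, -19, 20, 9, 67, 9, 70]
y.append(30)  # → [97, -19, 20, 9, 67, 9, 70, 30]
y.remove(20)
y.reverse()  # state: [30, 70, 9, 67, 9, -19, 97]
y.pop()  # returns 97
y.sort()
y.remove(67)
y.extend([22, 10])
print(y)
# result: [-19, 9, 9, 30, 70, 22, 10]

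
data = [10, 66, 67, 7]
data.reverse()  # [7, 67, 66, 10]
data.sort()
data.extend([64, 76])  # [7, 10, 66, 67, 64, 76]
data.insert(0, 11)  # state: [11, 7, 10, 66, 67, 64, 76]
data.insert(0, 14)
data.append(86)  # [14, 11, 7, 10, 66, 67, 64, 76, 86]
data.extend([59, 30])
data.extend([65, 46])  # [14, 11, 7, 10, 66, 67, 64, 76, 86, 59, 30, 65, 46]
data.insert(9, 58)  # [14, 11, 7, 10, 66, 67, 64, 76, 86, 58, 59, 30, 65, 46]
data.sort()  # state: [7, 10, 11, 14, 30, 46, 58, 59, 64, 65, 66, 67, 76, 86]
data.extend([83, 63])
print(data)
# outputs [7, 10, 11, 14, 30, 46, 58, 59, 64, 65, 66, 67, 76, 86, 83, 63]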